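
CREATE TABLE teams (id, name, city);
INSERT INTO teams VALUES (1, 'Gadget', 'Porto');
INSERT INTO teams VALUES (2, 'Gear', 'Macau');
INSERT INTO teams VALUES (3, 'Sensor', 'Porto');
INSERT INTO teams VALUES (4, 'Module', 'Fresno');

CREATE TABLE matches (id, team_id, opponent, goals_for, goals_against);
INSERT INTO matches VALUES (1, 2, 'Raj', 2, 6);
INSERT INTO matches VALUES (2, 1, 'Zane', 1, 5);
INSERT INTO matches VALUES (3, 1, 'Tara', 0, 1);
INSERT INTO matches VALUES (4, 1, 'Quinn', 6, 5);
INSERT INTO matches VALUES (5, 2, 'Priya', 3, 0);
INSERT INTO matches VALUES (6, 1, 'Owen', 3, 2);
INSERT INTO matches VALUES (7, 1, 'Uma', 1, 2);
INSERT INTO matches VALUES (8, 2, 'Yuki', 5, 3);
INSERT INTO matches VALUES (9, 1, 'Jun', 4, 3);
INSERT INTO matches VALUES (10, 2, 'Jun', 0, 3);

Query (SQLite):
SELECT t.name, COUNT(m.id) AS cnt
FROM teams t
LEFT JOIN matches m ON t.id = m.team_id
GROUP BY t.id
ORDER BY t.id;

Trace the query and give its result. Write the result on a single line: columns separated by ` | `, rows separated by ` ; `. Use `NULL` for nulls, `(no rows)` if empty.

Gadget | 6 ; Gear | 4 ; Sensor | 0 ; Module | 0

LEFT JOIN keeps every teams row; unmatched ones get NULL for matches columns.
Group by teams.id and compute COUNT(m.id). COUNT(col) of an all-NULL group is 0.
  1: ids {2, 3, 4, 6, 7, 9} → COUNT(m.id)=6
  2: ids {1, 5, 8, 10} → COUNT(m.id)=4
  3: ids {—} → COUNT(m.id)=0
  4: ids {—} → COUNT(m.id)=0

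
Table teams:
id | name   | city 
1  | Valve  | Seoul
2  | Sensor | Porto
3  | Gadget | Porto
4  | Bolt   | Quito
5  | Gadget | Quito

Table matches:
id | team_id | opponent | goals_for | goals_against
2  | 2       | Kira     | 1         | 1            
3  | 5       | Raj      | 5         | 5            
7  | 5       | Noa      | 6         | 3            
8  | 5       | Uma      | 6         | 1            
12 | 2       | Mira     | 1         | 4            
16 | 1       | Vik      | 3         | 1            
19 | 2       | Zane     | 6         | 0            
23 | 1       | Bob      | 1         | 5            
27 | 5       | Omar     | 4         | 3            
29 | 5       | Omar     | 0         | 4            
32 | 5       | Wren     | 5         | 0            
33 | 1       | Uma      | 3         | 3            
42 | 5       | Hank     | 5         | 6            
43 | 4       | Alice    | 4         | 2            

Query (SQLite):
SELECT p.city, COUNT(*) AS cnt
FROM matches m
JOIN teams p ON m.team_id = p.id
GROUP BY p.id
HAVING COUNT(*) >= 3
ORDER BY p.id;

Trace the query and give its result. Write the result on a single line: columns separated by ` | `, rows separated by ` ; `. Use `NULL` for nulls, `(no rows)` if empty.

Join each matches row to its teams via team_id.
Group joined rows by teams.id; compute COUNT(*) per group.
HAVING: keep groups with count ≥ 3.
  1: ids {16, 23, 33} → COUNT(*)=3
  2: ids {2, 12, 19} → COUNT(*)=3
  4: ids {43} → COUNT(*)=1
  5: ids {3, 7, 8, 27, 29, 32, 42} → COUNT(*)=7

Seoul | 3 ; Porto | 3 ; Quito | 7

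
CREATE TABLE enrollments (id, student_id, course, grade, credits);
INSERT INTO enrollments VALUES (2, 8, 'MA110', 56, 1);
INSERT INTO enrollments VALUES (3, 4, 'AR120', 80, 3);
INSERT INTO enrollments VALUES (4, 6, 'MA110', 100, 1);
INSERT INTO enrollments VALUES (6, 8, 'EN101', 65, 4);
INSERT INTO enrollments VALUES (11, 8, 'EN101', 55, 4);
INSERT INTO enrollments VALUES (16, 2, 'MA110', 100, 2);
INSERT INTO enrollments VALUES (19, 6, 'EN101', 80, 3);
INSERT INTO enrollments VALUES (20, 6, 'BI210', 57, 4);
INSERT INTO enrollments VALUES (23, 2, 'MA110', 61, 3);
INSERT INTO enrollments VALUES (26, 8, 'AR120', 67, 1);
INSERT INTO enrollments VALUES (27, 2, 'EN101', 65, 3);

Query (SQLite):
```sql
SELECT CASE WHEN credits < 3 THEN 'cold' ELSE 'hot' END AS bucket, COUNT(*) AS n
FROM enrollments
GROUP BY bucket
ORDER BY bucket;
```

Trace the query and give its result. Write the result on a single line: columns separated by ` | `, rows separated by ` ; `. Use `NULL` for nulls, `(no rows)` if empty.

Bucket rows by credits < 3 → 'cold' else 'hot'; count each bucket.

cold | 4 ; hot | 7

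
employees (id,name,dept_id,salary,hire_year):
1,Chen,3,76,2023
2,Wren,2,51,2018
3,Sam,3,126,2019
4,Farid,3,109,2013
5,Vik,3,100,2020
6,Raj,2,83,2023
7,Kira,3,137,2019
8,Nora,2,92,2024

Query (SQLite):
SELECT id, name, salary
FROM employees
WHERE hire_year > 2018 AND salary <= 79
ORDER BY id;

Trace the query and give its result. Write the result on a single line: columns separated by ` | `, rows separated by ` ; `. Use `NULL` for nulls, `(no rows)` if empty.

hire_year > 2018: ids {1, 3, 5, 6, 7, 8}
salary <= 79: ids {1, 2}
Combine with AND.

1 | Chen | 76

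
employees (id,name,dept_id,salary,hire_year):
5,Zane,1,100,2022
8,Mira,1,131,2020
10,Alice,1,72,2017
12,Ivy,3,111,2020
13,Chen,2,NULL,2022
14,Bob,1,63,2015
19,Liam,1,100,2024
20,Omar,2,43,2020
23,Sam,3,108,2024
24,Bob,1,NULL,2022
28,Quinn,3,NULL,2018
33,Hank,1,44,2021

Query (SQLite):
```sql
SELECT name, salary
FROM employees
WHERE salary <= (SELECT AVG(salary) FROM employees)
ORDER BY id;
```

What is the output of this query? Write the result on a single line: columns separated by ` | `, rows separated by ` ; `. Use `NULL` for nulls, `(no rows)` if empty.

Alice | 72 ; Bob | 63 ; Omar | 43 ; Hank | 44

Scalar subquery: AVG(salary) over all employees rows = 85.777778 (≈; comparison uses full precision).
Keep rows where salary <= that value.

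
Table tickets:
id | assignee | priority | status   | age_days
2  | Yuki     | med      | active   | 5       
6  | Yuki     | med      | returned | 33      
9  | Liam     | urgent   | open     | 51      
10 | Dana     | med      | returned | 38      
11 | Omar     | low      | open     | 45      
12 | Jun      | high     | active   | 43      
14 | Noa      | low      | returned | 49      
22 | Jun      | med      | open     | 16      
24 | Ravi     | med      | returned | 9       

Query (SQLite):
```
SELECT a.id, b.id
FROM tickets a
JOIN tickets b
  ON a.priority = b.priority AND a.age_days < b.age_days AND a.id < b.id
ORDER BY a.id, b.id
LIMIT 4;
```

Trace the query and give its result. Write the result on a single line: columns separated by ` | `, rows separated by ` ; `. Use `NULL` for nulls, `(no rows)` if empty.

Pairs (a,b) with same priority, a.age_days < b.age_days, a.id < b.id.
priority groups: high:{12} low:{11,14} med:{2,6,10,22,24} urgent:{9}
Ordered by (a.id, b.id); first 4.

2 | 6 ; 2 | 10 ; 2 | 22 ; 2 | 24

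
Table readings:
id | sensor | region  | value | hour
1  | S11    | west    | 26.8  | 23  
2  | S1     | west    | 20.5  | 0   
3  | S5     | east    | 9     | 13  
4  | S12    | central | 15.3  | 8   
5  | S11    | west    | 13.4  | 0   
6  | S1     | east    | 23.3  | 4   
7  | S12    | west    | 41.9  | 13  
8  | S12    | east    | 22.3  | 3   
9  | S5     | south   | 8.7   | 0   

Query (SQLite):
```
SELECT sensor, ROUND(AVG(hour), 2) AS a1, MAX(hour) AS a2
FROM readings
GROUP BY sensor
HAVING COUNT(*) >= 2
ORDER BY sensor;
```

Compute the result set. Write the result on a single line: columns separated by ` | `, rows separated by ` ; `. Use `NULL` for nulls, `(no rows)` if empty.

S1 | 2 | 4 ; S11 | 11.5 | 23 ; S12 | 8 | 13 ; S5 | 6.5 | 13

Group readings by sensor.
Per group compute: ROUND(AVG(hour), 2), MAX(hour).
HAVING: drop groups with fewer than 2 rows.
  S1: ids {2, 6} → ROUND(AVG(hour), 2)=2, MAX(hour)=4
  S11: ids {1, 5} → ROUND(AVG(hour), 2)=11.5, MAX(hour)=23
  S12: ids {4, 7, 8} → ROUND(AVG(hour), 2)=8, MAX(hour)=13
  S5: ids {3, 9} → ROUND(AVG(hour), 2)=6.5, MAX(hour)=13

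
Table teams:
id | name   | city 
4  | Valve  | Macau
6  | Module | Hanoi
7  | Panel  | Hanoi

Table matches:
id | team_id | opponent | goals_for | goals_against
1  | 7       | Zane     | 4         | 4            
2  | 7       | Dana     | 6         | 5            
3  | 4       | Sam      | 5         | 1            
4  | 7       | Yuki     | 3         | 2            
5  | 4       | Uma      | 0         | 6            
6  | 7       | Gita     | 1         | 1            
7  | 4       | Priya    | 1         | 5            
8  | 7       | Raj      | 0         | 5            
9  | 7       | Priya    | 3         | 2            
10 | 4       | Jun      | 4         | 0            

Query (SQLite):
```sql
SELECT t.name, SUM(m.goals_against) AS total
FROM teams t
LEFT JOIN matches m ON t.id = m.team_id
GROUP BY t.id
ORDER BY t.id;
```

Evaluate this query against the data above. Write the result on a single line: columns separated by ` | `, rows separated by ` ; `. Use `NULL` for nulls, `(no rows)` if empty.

Valve | 12 ; Module | NULL ; Panel | 19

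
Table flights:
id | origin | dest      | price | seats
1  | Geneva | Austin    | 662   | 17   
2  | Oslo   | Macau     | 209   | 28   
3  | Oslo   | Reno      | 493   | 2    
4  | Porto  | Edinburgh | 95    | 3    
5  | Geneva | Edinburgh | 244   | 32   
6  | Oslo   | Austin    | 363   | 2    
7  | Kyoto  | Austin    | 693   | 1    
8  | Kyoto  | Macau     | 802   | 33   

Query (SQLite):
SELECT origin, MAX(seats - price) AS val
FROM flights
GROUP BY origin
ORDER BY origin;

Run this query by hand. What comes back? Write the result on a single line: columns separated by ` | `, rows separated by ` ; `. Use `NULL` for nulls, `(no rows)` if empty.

For each row compute seats - price.
Group by origin; take MAX of the expression per group.
  Geneva: ids {1, 5} → MAX(seats - price)=-212
  Kyoto: ids {7, 8} → MAX(seats - price)=-692
  Oslo: ids {2, 3, 6} → MAX(seats - price)=-181
  Porto: ids {4} → MAX(seats - price)=-92

Geneva | -212 ; Kyoto | -692 ; Oslo | -181 ; Porto | -92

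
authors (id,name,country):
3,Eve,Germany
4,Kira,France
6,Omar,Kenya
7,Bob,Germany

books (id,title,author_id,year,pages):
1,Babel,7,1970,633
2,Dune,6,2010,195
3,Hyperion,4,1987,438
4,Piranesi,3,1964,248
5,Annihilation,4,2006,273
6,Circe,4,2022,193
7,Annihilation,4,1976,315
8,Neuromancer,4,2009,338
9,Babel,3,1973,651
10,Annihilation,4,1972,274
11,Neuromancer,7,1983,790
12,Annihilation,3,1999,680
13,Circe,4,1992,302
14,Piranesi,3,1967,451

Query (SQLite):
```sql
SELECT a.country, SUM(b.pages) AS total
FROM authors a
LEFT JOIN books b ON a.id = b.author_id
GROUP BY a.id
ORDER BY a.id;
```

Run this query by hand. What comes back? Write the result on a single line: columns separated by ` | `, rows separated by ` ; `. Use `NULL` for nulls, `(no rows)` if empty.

LEFT JOIN keeps every authors row; unmatched ones get NULL for books columns.
Group by authors.id and compute SUM(b.pages). SUM over an all-NULL group is NULL.
  3: ids {4, 9, 12, 14} → SUM(b.pages)=2030
  4: ids {3, 5, 6, 7, 8, 10, 13} → SUM(b.pages)=2133
  6: ids {2} → SUM(b.pages)=195
  7: ids {1, 11} → SUM(b.pages)=1423

Germany | 2030 ; France | 2133 ; Kenya | 195 ; Germany | 1423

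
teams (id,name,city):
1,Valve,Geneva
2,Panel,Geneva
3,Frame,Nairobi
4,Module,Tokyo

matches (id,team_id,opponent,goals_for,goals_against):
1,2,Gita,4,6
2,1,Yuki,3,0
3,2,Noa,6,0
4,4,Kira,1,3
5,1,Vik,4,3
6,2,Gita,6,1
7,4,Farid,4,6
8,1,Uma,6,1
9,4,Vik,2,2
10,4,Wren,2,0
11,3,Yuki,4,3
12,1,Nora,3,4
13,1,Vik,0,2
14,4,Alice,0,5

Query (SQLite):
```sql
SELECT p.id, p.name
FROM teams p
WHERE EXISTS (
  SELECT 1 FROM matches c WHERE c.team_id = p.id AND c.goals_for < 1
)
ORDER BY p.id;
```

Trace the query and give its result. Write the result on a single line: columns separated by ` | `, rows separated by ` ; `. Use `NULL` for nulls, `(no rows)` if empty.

1 | Valve ; 4 | Module

For each teams row, check whether any matches with matching team_id has goals_for < 1.
Keep rows where that is true.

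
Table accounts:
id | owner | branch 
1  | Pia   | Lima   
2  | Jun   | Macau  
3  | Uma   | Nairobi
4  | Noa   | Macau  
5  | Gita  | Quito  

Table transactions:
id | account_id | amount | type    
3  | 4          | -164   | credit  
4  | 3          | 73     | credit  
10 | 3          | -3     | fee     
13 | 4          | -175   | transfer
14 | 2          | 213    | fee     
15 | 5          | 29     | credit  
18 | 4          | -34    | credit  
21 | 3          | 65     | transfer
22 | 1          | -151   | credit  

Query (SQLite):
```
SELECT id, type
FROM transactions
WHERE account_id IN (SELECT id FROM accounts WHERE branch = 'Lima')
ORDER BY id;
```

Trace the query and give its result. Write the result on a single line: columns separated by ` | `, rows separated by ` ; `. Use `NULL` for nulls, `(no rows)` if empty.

Inner query: accounts.id where branch = 'Lima'.
Outer: keep transactions rows whose account_id is in that set.
Inner query → {1}

22 | credit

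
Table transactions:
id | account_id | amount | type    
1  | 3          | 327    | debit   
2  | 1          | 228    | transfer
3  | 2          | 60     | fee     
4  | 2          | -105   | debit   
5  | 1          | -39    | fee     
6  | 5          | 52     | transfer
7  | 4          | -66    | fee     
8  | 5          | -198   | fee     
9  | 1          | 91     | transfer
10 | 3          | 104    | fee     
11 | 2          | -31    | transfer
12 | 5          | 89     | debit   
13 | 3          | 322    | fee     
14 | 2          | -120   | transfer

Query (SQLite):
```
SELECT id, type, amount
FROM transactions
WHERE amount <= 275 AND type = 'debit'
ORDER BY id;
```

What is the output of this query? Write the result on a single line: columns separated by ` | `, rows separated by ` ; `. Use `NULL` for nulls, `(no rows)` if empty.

amount <= 275: ids {2, 3, 4, 5, 6, 7, 8, 9, 10, 11, 12, 14}
type = 'debit': ids {1, 4, 12}
Combine with AND.

4 | debit | -105 ; 12 | debit | 89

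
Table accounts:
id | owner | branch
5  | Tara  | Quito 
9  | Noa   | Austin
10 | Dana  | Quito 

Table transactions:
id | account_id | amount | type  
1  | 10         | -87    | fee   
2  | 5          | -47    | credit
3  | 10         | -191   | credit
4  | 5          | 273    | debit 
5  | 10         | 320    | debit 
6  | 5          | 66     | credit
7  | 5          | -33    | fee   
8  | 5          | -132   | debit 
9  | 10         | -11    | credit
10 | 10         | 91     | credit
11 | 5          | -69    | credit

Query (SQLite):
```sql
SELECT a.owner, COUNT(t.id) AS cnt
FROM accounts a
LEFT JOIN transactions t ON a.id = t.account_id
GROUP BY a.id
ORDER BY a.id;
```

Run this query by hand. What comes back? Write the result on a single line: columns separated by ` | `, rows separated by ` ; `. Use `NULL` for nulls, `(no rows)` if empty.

LEFT JOIN keeps every accounts row; unmatched ones get NULL for transactions columns.
Group by accounts.id and compute COUNT(t.id). COUNT(col) of an all-NULL group is 0.
  5: ids {2, 4, 6, 7, 8, 11} → COUNT(t.id)=6
  9: ids {—} → COUNT(t.id)=0
  10: ids {1, 3, 5, 9, 10} → COUNT(t.id)=5

Tara | 6 ; Noa | 0 ; Dana | 5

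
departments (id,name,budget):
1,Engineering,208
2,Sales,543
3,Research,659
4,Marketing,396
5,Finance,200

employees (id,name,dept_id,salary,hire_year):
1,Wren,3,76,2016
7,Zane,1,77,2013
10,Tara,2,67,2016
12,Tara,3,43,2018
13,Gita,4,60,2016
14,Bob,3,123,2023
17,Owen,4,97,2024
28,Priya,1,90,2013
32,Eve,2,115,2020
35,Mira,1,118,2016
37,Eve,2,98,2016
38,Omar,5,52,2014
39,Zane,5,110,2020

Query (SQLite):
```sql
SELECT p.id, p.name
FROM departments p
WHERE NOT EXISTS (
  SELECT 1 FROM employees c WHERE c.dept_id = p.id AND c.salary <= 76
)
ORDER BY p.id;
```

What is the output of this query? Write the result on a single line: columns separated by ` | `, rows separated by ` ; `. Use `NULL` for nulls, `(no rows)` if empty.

1 | Engineering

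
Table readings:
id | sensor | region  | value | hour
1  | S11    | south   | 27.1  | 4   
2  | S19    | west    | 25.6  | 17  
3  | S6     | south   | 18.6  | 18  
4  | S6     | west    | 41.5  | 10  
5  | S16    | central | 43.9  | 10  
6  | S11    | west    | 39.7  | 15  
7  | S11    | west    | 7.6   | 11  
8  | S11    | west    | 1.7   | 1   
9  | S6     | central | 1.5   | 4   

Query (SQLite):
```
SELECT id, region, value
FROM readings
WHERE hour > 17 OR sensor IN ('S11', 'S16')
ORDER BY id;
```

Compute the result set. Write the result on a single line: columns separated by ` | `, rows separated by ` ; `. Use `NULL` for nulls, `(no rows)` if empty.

1 | south | 27.1 ; 3 | south | 18.6 ; 5 | central | 43.9 ; 6 | west | 39.7 ; 7 | west | 7.6 ; 8 | west | 1.7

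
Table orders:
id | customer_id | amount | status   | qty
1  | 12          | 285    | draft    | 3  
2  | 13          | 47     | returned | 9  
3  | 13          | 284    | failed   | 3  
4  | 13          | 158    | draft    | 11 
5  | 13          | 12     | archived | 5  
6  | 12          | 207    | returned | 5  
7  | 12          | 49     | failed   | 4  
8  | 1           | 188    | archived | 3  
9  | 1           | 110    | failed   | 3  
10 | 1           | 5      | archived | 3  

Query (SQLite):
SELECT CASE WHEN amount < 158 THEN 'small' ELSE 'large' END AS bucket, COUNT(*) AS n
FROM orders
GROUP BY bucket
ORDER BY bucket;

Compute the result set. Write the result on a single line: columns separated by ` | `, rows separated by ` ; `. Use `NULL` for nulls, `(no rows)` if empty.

Bucket rows by amount < 158 → 'small' else 'large'; count each bucket.

large | 5 ; small | 5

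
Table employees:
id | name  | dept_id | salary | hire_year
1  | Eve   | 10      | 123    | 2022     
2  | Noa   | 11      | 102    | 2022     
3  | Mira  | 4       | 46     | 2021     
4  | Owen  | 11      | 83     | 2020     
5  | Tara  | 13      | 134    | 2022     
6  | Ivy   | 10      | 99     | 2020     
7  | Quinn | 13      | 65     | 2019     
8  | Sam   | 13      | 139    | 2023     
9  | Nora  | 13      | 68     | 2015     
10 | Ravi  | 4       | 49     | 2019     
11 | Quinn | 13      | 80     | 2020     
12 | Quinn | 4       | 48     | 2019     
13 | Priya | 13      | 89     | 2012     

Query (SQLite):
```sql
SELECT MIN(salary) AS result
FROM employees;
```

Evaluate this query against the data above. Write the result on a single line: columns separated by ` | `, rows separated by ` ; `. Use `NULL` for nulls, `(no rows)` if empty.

46

All salary values: [123, 102, 46, 83, 134, 99, 65, 139, 68, 49, 80, 48, 89].
MIN of non-NULL values = 46.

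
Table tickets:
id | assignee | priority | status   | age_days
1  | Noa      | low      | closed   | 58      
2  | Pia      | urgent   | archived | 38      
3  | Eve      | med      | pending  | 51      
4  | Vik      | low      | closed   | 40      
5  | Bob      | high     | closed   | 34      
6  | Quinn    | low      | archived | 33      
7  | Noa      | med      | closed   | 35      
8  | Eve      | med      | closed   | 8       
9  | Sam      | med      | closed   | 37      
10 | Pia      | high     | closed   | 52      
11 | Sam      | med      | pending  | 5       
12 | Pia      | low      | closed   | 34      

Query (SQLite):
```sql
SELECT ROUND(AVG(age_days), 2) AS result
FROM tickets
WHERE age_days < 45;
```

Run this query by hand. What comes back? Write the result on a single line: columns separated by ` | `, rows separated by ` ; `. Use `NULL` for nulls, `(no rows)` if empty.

29.33

Rows where age_days < 45 → age_days values: [38, 40, 34, 33, 35, 8, 37, 5, 34].
AVG = 264 / 9 (rounded to 2 dp).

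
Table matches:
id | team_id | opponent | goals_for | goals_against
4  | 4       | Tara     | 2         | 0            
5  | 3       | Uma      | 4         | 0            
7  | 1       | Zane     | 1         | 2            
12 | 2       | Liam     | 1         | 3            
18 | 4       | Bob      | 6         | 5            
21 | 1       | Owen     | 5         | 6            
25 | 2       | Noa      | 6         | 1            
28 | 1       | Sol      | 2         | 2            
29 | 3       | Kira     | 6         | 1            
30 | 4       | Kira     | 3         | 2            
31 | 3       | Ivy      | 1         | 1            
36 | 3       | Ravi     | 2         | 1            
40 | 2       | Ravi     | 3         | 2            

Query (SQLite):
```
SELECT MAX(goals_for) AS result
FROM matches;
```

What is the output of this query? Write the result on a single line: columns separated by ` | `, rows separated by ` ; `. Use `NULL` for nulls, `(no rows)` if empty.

6

All goals_for values: [2, 4, 1, 1, 6, 5, 6, 2, 6, 3, 1, 2, 3].
MAX of non-NULL values = 6.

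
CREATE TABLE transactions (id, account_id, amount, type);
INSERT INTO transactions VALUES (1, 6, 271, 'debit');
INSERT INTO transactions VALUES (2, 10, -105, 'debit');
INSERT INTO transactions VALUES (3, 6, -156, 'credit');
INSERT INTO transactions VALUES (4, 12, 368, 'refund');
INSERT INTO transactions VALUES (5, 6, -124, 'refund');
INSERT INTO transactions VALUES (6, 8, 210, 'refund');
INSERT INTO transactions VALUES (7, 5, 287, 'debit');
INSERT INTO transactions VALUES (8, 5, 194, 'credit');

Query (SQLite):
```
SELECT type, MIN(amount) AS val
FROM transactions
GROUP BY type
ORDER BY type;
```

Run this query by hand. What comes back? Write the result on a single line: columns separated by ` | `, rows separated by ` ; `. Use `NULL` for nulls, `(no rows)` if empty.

credit | -156 ; debit | -105 ; refund | -124

Partition transactions by type; compute MIN(amount) within each group.
  credit: ids {3, 8} → MIN(amount)=-156
  debit: ids {1, 2, 7} → MIN(amount)=-105
  refund: ids {4, 5, 6} → MIN(amount)=-124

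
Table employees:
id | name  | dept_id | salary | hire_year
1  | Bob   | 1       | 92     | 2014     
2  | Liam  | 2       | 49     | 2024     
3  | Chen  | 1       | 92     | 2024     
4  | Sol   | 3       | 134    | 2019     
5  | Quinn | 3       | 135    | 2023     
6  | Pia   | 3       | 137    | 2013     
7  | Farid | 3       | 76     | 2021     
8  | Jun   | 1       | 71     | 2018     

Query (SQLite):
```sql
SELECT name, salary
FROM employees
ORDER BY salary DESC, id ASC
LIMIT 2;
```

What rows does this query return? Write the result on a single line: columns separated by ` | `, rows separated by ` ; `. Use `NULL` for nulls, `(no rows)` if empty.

Sort by salary desc, tiebreak id asc: (137, id=6), (135, id=5), (134, id=4), (92, id=1), (92, id=3) …. Take first 2.

Pia | 137 ; Quinn | 135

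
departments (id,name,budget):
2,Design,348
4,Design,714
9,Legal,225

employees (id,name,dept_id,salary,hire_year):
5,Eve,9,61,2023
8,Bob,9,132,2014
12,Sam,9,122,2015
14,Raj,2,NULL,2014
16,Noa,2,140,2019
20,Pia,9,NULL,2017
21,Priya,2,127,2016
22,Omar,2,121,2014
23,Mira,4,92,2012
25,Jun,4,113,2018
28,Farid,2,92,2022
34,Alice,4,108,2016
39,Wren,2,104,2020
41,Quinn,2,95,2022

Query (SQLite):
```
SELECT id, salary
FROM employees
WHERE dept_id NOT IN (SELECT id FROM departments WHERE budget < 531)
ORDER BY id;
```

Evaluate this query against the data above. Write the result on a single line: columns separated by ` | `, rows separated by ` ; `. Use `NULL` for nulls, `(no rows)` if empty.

Inner query: departments.id where budget < 531.
Outer: keep employees rows whose dept_id is not in that set.
Inner query → {2, 9}

23 | 92 ; 25 | 113 ; 34 | 108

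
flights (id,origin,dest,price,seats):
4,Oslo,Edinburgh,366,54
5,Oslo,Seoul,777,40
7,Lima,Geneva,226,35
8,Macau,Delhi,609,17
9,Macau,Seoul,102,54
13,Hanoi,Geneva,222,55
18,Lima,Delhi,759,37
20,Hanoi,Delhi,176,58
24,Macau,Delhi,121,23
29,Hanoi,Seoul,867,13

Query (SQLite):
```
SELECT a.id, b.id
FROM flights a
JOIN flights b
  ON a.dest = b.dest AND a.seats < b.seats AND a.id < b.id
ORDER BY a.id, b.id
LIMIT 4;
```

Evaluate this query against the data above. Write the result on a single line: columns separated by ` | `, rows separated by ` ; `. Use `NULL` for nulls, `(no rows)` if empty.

5 | 9 ; 7 | 13 ; 8 | 18 ; 8 | 20

Pairs (a,b) with same dest, a.seats < b.seats, a.id < b.id.
dest groups: Delhi:{8,18,20,24} Edinburgh:{4} Geneva:{7,13} Seoul:{5,9,29}
Ordered by (a.id, b.id); first 4.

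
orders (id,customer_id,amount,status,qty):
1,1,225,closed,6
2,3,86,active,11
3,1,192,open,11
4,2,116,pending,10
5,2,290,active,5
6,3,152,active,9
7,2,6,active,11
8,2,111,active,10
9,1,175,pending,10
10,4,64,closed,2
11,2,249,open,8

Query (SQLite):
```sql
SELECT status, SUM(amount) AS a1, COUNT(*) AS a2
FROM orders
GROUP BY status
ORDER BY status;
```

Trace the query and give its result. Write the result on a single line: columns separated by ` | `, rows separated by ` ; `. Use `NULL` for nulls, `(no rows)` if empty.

Group orders by status.
Per group compute: SUM(amount), COUNT(*).
  active: ids {2, 5, 6, 7, 8} → SUM(amount)=645, COUNT(*)=5
  closed: ids {1, 10} → SUM(amount)=289, COUNT(*)=2
  open: ids {3, 11} → SUM(amount)=441, COUNT(*)=2
  pending: ids {4, 9} → SUM(amount)=291, COUNT(*)=2

active | 645 | 5 ; closed | 289 | 2 ; open | 441 | 2 ; pending | 291 | 2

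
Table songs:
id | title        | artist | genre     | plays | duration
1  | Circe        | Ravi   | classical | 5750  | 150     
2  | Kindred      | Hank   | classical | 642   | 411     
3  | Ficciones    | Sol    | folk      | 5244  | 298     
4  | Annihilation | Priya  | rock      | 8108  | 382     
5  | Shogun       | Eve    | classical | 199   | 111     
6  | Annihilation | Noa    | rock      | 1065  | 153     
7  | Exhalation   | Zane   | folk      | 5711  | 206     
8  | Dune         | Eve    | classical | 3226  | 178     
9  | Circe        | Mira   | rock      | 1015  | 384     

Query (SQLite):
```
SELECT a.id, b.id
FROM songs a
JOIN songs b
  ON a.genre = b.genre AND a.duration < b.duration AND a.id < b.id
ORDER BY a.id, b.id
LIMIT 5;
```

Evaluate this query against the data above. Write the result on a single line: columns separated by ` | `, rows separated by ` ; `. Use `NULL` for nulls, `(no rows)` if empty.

1 | 2 ; 1 | 8 ; 4 | 9 ; 5 | 8 ; 6 | 9

Pairs (a,b) with same genre, a.duration < b.duration, a.id < b.id.
genre groups: classical:{1,2,5,8} folk:{3,7} rock:{4,6,9}
Ordered by (a.id, b.id); first 5.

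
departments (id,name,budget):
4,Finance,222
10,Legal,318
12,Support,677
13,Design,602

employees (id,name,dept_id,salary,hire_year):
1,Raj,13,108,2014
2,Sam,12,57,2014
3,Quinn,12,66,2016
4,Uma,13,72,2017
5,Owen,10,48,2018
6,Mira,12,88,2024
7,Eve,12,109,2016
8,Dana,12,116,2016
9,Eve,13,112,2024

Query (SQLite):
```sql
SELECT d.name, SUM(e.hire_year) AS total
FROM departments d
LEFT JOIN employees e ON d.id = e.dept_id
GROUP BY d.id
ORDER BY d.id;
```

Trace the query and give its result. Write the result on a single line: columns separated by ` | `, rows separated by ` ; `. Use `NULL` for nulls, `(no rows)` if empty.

Finance | NULL ; Legal | 2018 ; Support | 10086 ; Design | 6055

LEFT JOIN keeps every departments row; unmatched ones get NULL for employees columns.
Group by departments.id and compute SUM(e.hire_year). SUM over an all-NULL group is NULL.
  4: ids {—} → SUM(e.hire_year)=NULL
  10: ids {5} → SUM(e.hire_year)=2018
  12: ids {2, 3, 6, 7, 8} → SUM(e.hire_year)=10086
  13: ids {1, 4, 9} → SUM(e.hire_year)=6055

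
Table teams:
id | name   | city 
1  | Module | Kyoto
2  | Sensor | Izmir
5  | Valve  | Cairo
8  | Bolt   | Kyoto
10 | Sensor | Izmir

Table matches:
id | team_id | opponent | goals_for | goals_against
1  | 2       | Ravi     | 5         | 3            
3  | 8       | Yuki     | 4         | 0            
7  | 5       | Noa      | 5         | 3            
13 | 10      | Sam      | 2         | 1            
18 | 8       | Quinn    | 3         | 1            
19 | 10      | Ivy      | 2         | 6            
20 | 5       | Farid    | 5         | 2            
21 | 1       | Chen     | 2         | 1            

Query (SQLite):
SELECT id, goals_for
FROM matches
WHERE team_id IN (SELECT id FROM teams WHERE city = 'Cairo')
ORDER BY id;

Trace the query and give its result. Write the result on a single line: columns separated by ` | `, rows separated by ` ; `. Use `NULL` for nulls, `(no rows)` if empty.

7 | 5 ; 20 | 5

Inner query: teams.id where city = 'Cairo'.
Outer: keep matches rows whose team_id is in that set.
Inner query → {5}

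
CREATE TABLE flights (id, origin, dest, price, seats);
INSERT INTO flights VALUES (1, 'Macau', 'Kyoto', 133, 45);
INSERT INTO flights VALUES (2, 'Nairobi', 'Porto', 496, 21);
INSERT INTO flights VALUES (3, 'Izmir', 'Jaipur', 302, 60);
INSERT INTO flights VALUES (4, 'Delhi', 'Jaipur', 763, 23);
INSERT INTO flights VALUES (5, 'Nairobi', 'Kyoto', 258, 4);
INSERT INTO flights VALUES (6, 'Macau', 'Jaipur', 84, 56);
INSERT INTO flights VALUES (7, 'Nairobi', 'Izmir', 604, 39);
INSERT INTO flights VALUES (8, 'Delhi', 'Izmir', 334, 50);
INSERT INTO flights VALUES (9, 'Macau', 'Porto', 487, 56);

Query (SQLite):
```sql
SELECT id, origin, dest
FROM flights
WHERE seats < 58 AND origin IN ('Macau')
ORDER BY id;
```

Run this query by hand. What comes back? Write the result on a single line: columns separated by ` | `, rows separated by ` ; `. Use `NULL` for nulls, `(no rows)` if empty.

seats < 58: ids {1, 2, 4, 5, 6, 7, 8, 9}
origin IN ('Macau'): ids {1, 6, 9}
Combine with AND.

1 | Macau | Kyoto ; 6 | Macau | Jaipur ; 9 | Macau | Porto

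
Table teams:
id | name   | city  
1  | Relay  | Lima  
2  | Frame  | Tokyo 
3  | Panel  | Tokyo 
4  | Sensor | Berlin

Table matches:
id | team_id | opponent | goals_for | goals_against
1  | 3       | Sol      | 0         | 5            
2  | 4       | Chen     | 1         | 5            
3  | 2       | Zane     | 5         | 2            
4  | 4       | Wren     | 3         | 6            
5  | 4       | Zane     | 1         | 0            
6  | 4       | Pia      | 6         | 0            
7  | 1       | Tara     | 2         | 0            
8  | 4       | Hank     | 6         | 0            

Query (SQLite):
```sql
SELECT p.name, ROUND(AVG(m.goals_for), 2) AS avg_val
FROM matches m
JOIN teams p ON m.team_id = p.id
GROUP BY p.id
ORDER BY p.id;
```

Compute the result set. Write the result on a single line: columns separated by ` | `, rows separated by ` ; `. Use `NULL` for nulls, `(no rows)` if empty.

Join each matches row to its teams via team_id.
Group joined rows by teams.id; compute ROUND(AVG(m.goals_for), 2) per group.
  1: ids {7} → ROUND(AVG(m.goals_for), 2)=2
  2: ids {3} → ROUND(AVG(m.goals_for), 2)=5
  3: ids {1} → ROUND(AVG(m.goals_for), 2)=0
  4: ids {2, 4, 5, 6, 8} → ROUND(AVG(m.goals_for), 2)=3.4

Relay | 2 ; Frame | 5 ; Panel | 0 ; Sensor | 3.4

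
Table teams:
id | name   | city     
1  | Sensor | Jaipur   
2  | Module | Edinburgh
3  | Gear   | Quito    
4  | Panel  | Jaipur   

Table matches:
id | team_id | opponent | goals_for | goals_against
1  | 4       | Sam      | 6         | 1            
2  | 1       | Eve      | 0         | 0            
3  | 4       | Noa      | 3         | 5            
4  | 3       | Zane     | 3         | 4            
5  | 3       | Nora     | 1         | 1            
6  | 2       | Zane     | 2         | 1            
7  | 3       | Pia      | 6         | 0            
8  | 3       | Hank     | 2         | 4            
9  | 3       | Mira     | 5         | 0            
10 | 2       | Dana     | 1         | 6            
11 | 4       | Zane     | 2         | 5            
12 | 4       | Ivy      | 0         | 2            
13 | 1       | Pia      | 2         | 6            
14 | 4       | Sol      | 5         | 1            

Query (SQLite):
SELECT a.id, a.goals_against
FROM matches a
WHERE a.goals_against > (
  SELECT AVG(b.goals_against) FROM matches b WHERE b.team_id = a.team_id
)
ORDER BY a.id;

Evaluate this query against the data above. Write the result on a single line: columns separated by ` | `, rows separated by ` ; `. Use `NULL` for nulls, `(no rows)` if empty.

3 | 5 ; 4 | 4 ; 8 | 4 ; 10 | 6 ; 11 | 5 ; 13 | 6

For each matches row a, compute AVG(goals_against) over rows sharing a.team_id.
Keep row a if a.goals_against > that per-group AVG.
  team_id=1: AVG(goals_against) = 3.0
  team_id=2: AVG(goals_against) = 3.5
  team_id=3: AVG(goals_against) = 1.8
  team_id=4: AVG(goals_against) = 2.8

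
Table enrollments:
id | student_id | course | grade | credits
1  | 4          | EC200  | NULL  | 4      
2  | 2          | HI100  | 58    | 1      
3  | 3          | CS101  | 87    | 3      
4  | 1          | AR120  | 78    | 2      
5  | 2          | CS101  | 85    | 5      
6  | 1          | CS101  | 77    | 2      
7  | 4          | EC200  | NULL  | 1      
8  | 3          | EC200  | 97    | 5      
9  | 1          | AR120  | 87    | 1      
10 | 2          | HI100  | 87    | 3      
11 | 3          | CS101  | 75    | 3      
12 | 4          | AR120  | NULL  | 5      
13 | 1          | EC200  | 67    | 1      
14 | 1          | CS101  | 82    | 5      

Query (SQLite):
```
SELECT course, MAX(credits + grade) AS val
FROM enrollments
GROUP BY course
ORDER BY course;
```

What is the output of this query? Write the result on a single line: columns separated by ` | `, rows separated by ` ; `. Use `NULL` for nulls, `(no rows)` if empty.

For each row compute credits + grade.
Group by course; take MAX of the expression per group.
  AR120: ids {4, 9, 12} → MAX(credits + grade)=88
  CS101: ids {3, 5, 6, 11, 14} → MAX(credits + grade)=90
  EC200: ids {1, 7, 8, 13} → MAX(credits + grade)=102
  HI100: ids {2, 10} → MAX(credits + grade)=90

AR120 | 88 ; CS101 | 90 ; EC200 | 102 ; HI100 | 90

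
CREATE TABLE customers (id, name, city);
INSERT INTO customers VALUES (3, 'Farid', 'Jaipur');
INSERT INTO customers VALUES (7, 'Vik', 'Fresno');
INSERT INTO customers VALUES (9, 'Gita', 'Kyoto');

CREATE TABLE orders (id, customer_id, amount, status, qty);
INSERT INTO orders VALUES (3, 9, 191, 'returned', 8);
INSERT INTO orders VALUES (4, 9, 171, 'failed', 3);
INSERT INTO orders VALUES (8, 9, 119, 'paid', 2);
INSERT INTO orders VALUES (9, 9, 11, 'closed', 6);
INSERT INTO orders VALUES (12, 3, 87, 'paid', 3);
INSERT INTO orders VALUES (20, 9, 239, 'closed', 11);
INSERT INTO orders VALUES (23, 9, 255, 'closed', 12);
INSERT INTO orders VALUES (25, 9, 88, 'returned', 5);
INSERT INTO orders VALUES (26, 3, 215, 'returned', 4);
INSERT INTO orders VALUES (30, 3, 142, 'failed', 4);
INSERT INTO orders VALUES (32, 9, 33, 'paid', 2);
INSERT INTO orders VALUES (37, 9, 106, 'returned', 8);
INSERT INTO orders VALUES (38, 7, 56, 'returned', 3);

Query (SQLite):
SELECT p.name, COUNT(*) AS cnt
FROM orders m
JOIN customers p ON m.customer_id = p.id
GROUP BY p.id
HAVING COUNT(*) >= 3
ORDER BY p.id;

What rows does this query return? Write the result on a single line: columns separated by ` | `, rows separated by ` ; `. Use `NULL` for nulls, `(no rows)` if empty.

Farid | 3 ; Gita | 9

Join each orders row to its customers via customer_id.
Group joined rows by customers.id; compute COUNT(*) per group.
HAVING: keep groups with count ≥ 3.
  3: ids {12, 26, 30} → COUNT(*)=3
  7: ids {38} → COUNT(*)=1
  9: ids {3, 4, 8, 9, 20, 23, 25, 32, 37} → COUNT(*)=9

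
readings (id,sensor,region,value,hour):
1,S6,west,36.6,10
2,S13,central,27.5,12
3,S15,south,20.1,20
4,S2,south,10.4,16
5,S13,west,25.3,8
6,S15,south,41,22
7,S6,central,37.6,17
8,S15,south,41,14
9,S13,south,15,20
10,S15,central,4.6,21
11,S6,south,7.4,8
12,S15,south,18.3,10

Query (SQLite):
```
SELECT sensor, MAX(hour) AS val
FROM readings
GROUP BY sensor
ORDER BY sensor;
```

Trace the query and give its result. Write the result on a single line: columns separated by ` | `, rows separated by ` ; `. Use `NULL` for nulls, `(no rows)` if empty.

S13 | 20 ; S15 | 22 ; S2 | 16 ; S6 | 17

Partition readings by sensor; compute MAX(hour) within each group.
  S13: ids {2, 5, 9} → MAX(hour)=20
  S15: ids {3, 6, 8, 10, 12} → MAX(hour)=22
  S2: ids {4} → MAX(hour)=16
  S6: ids {1, 7, 11} → MAX(hour)=17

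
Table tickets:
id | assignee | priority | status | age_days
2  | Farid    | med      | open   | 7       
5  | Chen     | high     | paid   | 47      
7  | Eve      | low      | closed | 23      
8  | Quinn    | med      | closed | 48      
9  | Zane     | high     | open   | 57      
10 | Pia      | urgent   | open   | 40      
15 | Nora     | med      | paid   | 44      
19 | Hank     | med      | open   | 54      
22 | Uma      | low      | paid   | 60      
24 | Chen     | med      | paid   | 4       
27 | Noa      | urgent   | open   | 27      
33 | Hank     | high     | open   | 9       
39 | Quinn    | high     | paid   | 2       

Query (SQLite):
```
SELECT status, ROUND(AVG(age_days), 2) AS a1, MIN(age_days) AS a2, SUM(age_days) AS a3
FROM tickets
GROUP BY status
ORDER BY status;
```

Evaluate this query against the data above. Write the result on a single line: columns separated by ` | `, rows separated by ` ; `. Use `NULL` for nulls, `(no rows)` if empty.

closed | 35.5 | 23 | 71 ; open | 32.33 | 7 | 194 ; paid | 31.4 | 2 | 157

Group tickets by status.
Per group compute: ROUND(AVG(age_days), 2), MIN(age_days), SUM(age_days).
  closed: ids {7, 8} → ROUND(AVG(age_days), 2)=35.5, MIN(age_days)=23, SUM(age_days)=71
  open: ids {2, 9, 10, 19, 27, 33} → ROUND(AVG(age_days), 2)=32.33, MIN(age_days)=7, SUM(age_days)=194
  paid: ids {5, 15, 22, 24, 39} → ROUND(AVG(age_days), 2)=31.4, MIN(age_days)=2, SUM(age_days)=157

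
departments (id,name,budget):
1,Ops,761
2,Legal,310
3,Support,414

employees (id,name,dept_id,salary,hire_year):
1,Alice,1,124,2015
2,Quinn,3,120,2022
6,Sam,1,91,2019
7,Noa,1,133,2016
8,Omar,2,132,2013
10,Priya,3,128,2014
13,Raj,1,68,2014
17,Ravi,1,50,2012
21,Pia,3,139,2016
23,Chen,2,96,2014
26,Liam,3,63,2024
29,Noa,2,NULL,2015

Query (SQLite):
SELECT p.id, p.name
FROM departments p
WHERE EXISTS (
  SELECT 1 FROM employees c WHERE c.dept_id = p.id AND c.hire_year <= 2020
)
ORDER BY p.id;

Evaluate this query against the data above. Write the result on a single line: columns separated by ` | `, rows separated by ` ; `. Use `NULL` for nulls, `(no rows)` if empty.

For each departments row, check whether any employees with matching dept_id has hire_year <= 2020.
Keep rows where that is true.

1 | Ops ; 2 | Legal ; 3 | Support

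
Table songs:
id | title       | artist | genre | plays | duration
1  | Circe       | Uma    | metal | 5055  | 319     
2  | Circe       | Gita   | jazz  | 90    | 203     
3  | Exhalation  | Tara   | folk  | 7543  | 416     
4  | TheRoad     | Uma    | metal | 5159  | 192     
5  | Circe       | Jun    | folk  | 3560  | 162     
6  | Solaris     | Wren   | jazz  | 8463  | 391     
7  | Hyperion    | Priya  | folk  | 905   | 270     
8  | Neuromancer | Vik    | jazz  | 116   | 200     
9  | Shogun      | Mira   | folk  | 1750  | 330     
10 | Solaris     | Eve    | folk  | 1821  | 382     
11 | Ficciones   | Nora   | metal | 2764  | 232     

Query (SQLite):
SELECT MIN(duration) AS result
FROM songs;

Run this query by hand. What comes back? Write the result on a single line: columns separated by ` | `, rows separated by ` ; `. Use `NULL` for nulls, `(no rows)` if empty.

162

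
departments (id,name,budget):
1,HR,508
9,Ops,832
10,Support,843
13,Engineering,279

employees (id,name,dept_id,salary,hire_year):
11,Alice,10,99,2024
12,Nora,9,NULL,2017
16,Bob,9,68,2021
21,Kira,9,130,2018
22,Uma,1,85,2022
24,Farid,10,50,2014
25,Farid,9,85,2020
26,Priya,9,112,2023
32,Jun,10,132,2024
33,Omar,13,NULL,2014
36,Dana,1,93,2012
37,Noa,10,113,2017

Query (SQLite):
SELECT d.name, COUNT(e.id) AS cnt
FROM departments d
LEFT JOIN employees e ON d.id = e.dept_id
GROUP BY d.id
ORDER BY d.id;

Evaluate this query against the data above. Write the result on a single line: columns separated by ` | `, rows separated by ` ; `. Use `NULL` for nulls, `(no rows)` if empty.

HR | 2 ; Ops | 5 ; Support | 4 ; Engineering | 1

LEFT JOIN keeps every departments row; unmatched ones get NULL for employees columns.
Group by departments.id and compute COUNT(e.id). COUNT(col) of an all-NULL group is 0.
  1: ids {22, 36} → COUNT(e.id)=2
  9: ids {12, 16, 21, 25, 26} → COUNT(e.id)=5
  10: ids {11, 24, 32, 37} → COUNT(e.id)=4
  13: ids {33} → COUNT(e.id)=1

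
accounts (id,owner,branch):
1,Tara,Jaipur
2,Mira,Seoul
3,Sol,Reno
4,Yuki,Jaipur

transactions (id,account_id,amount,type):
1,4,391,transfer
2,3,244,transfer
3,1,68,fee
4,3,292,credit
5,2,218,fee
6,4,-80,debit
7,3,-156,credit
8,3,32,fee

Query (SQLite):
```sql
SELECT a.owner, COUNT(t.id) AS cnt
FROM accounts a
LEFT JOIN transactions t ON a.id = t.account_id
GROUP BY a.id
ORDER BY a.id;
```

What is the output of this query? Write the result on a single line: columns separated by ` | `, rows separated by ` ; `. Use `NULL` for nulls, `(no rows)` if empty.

Tara | 1 ; Mira | 1 ; Sol | 4 ; Yuki | 2

LEFT JOIN keeps every accounts row; unmatched ones get NULL for transactions columns.
Group by accounts.id and compute COUNT(t.id). COUNT(col) of an all-NULL group is 0.
  1: ids {3} → COUNT(t.id)=1
  2: ids {5} → COUNT(t.id)=1
  3: ids {2, 4, 7, 8} → COUNT(t.id)=4
  4: ids {1, 6} → COUNT(t.id)=2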